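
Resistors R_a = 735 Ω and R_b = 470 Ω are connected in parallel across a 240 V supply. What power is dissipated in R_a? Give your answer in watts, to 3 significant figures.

Every branch has 240 V across it, so for R_a the power is simply V²/R.
P_R_a = V² / R_a = (240)² / 735 Ω = 78.37 W

78.4 W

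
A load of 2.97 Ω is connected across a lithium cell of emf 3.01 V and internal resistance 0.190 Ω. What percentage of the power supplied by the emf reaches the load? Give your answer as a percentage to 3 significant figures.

94.0 %

η = P_load/(P_load+P_int) = I²R/(I²R+I²r) = R/(R+r) — the I² cancels for series elements.
η = R / (R + r) = 2.97 / (2.97 + 0.190) = 0.9399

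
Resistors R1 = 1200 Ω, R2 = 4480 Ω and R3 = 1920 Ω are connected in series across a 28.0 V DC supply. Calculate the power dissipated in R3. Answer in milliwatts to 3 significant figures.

The current is common to all series resistors; compute it, then apply P = I²R for the target.
R_total = 1200 + 4480 + 1920 = 7600 Ω
I = V / R_total = 28.0 / 7600 = 0.003684 A
P_R3 = I² × R3 = (0.003684)² × 1920 = 0.02606 W

26.1 mW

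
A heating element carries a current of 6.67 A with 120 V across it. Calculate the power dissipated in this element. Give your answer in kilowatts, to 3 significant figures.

V and I are known directly — P = V I, no intermediate step needed.
P = 120 V × 6.670 A = 800.4 W

0.800 kW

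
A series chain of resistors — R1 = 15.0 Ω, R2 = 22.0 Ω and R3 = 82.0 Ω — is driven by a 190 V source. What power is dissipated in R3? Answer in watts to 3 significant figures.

209 W

The current is common to all series resistors; compute it, then apply P = I²R for the target.
R_total = 15.0 + 22.0 + 82.0 = 119.0 Ω
I = V / R_total = 190 / 119.0 = 1.597 A
P_R3 = I² × R3 = (1.597)² × 82.0 = 209.0 W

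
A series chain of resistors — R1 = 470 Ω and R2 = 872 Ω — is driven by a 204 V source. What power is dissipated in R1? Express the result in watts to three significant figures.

In a series string the same current flows through every resistor — find that current, then P = I²R for the one we want.
R_total = 470 + 872 = 1342 Ω
I = V / R_total = 204 / 1342 = 0.1520 A
P_R1 = I² × R1 = (0.1520)² × 470 = 10.86 W

10.9 W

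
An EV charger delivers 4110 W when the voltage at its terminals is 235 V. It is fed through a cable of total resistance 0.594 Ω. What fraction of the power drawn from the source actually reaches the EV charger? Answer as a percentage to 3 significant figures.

95.8 %

I = P / V = 4110 / 235 = 17.49 A through the cable.
P_line = I² R_line = (17.49)² × 0.594 = 181.7 W
P_source = P_load + P_line = 4110 + 181.7 = 4292 W
η = P_load / P_source = 4110 / 4292 = 0.9577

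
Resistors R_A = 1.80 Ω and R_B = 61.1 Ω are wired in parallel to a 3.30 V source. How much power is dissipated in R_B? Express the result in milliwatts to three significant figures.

Parallel branches share the same voltage; P = V²/R gives the branch power in one step.
P_R_B = V² / R_B = (3.30)² / 61.1 Ω = 0.1782 W

178 mW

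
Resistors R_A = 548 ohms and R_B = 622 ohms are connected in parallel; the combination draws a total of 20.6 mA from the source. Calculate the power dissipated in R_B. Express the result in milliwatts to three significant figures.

The branches share the same voltage, but only the total current is given — find V from the equivalent resistance first.
1/R_eq = 1/548 + 1/622 ⇒ R_eq = 291.3 Ω
V = I_total × R_eq = 0.02060 × 291.3 = 6.001 V
P_R_B = V² / R_B = (6.001)² / 622 = 0.05790 W

57.9 mW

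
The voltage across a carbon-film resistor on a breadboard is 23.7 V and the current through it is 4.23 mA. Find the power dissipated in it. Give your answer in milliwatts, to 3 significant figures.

Both the voltage across and the current through the element are known, so P = V I applies directly.
P = 23.7 V × 0.004230 A = 0.1003 W

100 mW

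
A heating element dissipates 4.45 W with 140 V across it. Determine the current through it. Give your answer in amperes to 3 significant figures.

The two known quantities fix the third via I = P / V.
I = 4.45 / 140 = 0.03179 A

0.0318 A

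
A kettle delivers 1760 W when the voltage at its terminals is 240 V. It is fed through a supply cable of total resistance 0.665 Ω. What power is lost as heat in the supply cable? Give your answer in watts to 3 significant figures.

The supply cable and load are in series, so the same current flows in both; the loss is I²R_line.
I = P / V = 1760 / 240 = 7.333 A through the supply cable.
P_line = I² R_line = (7.333)² × 0.665 = 35.76 W

35.8 W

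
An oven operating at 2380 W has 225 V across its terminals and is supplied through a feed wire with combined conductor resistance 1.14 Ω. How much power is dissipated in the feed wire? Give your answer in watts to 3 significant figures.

The feed wire is a series resistance carrying the load current; its dissipation is I²R_line.
I = P / V = 2380 / 225 = 10.58 A through the feed wire.
P_line = I² R_line = (10.58)² × 1.14 = 127.6 W

128 W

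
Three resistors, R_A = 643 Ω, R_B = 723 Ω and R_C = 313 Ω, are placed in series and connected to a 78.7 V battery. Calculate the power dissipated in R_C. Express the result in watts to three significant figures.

In a series string the same current flows through every resistor — find that current, then P = I²R for the one we want.
R_total = 643 + 723 + 313 = 1679 Ω
I = V / R_total = 78.7 / 1679 = 0.04687 A
P_R_C = I² × R_C = (0.04687)² × 313 = 0.6877 W

0.688 W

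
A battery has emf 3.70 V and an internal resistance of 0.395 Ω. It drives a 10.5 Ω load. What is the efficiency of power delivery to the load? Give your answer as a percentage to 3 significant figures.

η = P_load/(P_load+P_int) = I²R/(I²R+I²r) = R/(R+r) — the I² cancels for series elements.
η = R / (R + r) = 10.5 / (10.5 + 0.395) = 0.9637

96.4 %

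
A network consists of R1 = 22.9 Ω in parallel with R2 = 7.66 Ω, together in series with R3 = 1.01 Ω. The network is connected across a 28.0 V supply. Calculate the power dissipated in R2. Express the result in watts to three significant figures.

74.0 W

Collapse the R1‖R2 pair into one equivalent R_p; then R_p and R3 form a series string.
R_p = (22.9×7.66)/(22.9+7.66) = 5.740 Ω
R_total = R_p + 1.01 = 5.740 + 1.01 = 6.750 Ω
I = V / R_total = 28.0 / 6.750 = 4.148 A
Voltage across the parallel pair: V_p = I × R_p = 4.148 × 5.740 = 23.81 V
R2 sits across V_p; its power is V_p²/R.
P_R2 = (23.81)² / 7.66 = 74.01 W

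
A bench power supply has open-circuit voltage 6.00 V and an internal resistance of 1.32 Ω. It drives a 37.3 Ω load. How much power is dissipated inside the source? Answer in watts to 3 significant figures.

r is in series with the load, so it carries the full circuit current — the loss in it is I²r.
I = ε / (r + R) = 6.00 / (1.32 + 37.3) = 0.1554 A
P_int = I² r = (0.1554)² × 1.32 = 0.03186 W

0.0319 W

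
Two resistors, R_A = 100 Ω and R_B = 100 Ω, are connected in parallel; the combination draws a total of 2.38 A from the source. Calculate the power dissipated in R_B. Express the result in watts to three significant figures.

142 W

The branches share the same voltage, but only the total current is given — find V from the equivalent resistance first.
1/R_eq = 1/100 + 1/100 ⇒ R_eq = 50.00 Ω
V = I_total × R_eq = 2.380 × 50.00 = 119.0 V
P_R_B = V² / R_B = (119.0)² / 100 = 141.6 W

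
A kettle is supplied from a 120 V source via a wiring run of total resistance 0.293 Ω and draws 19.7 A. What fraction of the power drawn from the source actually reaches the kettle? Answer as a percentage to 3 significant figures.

The wiring run carries the full 19.7 A.
P_line = I² R_line = (19.70)² × 0.293 = 113.7 W
P_source = V I = 120 × 19.70 = 2364 W; P_load = 2250 W
η = P_load / P_source = 2250 / 2364 = 0.9519

95.2 %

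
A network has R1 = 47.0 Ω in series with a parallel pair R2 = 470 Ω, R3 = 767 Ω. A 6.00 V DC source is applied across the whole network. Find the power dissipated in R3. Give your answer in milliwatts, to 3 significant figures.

Reduce the parallel pair to R_p first; the network is then a simple series string.
R_p = (470×767)/(470+767) = 291.4 Ω
R_total = 47.0 + 291.4 = 338.4 Ω
I = V / R_total = 6.00 / 338.4 = 0.01773 A
Voltage across the parallel pair: V_p = I × R_p = 0.01773 × 291.4 = 5.167 V
With V_p across R3, its power is V_p²/R3.
P_R3 = (5.167)² / 767 = 0.03480 W

34.8 mW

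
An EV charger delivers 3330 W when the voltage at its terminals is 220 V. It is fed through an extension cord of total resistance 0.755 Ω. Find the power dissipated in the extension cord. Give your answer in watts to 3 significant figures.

Only the current and the line resistance are needed for the I²R loss.
I = P / V = 3330 / 220 = 15.14 A through the extension cord.
P_line = I² R_line = (15.14)² × 0.755 = 173.0 W

173 W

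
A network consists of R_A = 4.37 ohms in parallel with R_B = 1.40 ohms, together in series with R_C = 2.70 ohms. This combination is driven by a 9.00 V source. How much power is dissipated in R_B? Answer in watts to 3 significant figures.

4.60 W

Combine R_A and R_B into their parallel equivalent first, reducing the network to two series resistors.
R_p = (4.37×1.40)/(4.37+1.40) = 1.060 Ω
R_total = R_p + 2.70 = 1.060 + 2.70 = 3.760 Ω
I = V / R_total = 9.00 / 3.760 = 2.393 A
Voltage across the parallel pair: V_p = I × R_p = 2.393 × 1.060 = 2.538 V
Use P = V²/R for R_B with V = V_p.
P_R_B = (2.538)² / 1.40 = 4.600 W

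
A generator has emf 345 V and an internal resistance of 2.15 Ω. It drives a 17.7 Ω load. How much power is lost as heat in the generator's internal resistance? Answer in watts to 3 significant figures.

649 W

The internal resistance carries the same current as the load; P_int = I²r.
I = ε / (r + R) = 345 / (2.15 + 17.7) = 17.38 A
P_int = I² r = (17.38)² × 2.15 = 649.5 W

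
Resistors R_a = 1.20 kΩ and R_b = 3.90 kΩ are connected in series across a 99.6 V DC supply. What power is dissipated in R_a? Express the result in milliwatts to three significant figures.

458 mW

In a series string the same current flows through every resistor — find that current, then P = I²R for the one we want.
R_total = (1.20 + 3.90) kΩ = 5100 Ω
I = V / R_total = 99.6 / 5100 = 0.01953 A
P_R_a = I² × R_a = (0.01953)² × 1200 = 0.4577 W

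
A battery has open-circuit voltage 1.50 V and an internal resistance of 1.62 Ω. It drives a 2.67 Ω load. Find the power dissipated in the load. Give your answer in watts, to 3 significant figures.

With r and R in series, I = ε/(r+R); the load dissipates I²R.
I = ε / (r + R) = 1.50 / (1.62 + 2.67) = 0.3497 A
P_load = I² R = (0.3497)² × 2.67 = 0.3264 W

0.326 W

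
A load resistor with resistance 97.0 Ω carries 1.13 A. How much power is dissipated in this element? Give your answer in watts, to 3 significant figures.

Knowing I and R, the power is just I²R — no need to find V first.
P = (1.130 A)² × 97.0 Ω = 123.9 W

124 W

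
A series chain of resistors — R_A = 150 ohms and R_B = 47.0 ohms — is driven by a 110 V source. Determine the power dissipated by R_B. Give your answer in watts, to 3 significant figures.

14.7 W

Since the resistors are in series they all carry the loop current I = V/R_total; the power in any one is I²R.
R_total = 150 + 47.0 = 197.0 Ω
I = V / R_total = 110 / 197.0 = 0.5584 A
P_R_B = I² × R_B = (0.5584)² × 47.0 = 14.65 W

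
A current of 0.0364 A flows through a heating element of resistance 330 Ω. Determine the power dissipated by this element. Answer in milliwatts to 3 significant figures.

With I and R stated, P = I²R applies in one step.
P = (0.03640 A)² × 330 Ω = 0.4372 W

437 mW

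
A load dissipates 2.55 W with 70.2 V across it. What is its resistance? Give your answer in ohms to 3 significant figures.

From P = V I = I²R = V²/R, with the two given quantities we get R = V² / P.
R = (70.2)² / 2.55 = 1933 Ω

1930 Ω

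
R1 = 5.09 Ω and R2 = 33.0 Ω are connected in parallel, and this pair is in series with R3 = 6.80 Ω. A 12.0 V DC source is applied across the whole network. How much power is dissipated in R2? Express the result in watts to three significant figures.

Reduce the parallel combination to a single R_p; the circuit then becomes R_p in series with the remaining resistor.
R_p = (5.09×33.0)/(5.09+33.0) = 4.410 Ω
R_total = R_p + 6.80 = 4.410 + 6.80 = 11.21 Ω
I = V / R_total = 12.0 / 11.21 = 1.070 A
Voltage across the parallel pair: V_p = I × R_p = 1.070 × 4.410 = 4.721 V
R2 has V_p across it, so P = V_p²/R2.
P_R2 = (4.721)² / 33.0 = 0.6753 W

0.675 W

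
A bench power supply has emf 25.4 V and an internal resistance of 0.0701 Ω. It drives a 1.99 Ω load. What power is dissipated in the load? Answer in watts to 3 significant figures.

The internal resistance and the load are in series, so the same I flows through both; get I from ε/(r+R), then I²R for the load.
I = ε / (r + R) = 25.4 / (0.0701 + 1.99) = 12.33 A
P_load = I² R = (12.33)² × 1.99 = 302.5 W

303 W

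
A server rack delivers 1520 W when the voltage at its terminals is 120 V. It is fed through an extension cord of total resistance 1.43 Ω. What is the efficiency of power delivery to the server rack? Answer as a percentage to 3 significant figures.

I = P / V = 1520 / 120 = 12.67 A through the extension cord.
P_line = I² R_line = (12.67)² × 1.43 = 229.4 W
P_source = P_load + P_line = 1520 + 229.4 = 1749 W
η = P_load / P_source = 1520 / 1749 = 0.8689

86.9 %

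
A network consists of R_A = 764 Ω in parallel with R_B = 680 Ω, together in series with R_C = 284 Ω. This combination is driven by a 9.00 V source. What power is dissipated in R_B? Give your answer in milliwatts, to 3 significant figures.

37.2 mW

Combine R_A and R_B into their parallel equivalent first, reducing the network to two series resistors.
R_p = (764×680)/(764+680) = 359.8 Ω
R_total = R_p + 284 = 359.8 + 284 = 643.8 Ω
I = V / R_total = 9.00 / 643.8 = 0.01398 A
Voltage across the parallel pair: V_p = I × R_p = 0.01398 × 359.8 = 5.030 V
Use P = V²/R for R_B with V = V_p.
P_R_B = (5.030)² / 680 = 0.03720 W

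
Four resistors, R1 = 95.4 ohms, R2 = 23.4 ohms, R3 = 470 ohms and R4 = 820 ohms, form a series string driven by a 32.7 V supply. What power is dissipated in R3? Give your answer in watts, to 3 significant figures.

Series elements share the same current, so find I first, then use P = I²R.
R_total = 95.4 + 23.4 + 470 + 820 = 1409 Ω
I = V / R_total = 32.7 / 1409 = 0.02321 A
P_R3 = I² × R3 = (0.02321)² × 470 = 0.2532 W

0.253 W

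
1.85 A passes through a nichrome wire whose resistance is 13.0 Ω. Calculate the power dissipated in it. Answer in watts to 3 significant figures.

Knowing I and R, the power is just I²R — no need to find V first.
P = (1.850 A)² × 13.0 Ω = 44.49 W

44.5 W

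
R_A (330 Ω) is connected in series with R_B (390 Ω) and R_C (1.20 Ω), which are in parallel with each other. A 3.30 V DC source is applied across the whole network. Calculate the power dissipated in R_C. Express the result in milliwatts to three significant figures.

Reduce the parallel pair to R_p first; the network is then a simple series string.
R_p = (390×1.20)/(390+1.20) = 1.196 Ω
R_total = 330 + 1.196 = 331.2 Ω
I = V / R_total = 3.30 / 331.2 = 0.009964 A
Voltage across the parallel pair: V_p = I × R_p = 0.009964 × 1.196 = 0.01192 V
R_C is across V_p, so use P = V²/R for that branch.
P_R_C = (0.01192)² / 1.20 = 0.0001184 W

0.118 mW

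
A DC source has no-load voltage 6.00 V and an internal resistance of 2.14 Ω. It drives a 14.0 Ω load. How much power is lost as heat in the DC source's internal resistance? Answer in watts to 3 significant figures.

Internal loss is I²r, with I set by the total series resistance r+R.
I = ε / (r + R) = 6.00 / (2.14 + 14.0) = 0.3717 A
P_int = I² r = (0.3717)² × 2.14 = 0.2957 W

0.296 W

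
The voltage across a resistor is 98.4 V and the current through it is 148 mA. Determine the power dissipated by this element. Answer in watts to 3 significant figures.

With V and I both given, power follows immediately from P = V I.
P = 98.4 V × 0.1480 A = 14.56 W

14.6 W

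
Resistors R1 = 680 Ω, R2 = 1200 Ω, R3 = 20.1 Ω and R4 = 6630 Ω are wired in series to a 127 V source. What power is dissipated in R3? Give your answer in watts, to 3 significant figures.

Since the resistors are in series they all carry the loop current I = V/R_total; the power in any one is I²R.
R_total = 680 + 1200 + 20.1 + 6630 = 8530 Ω
I = V / R_total = 127 / 8530 = 0.01489 A
P_R3 = I² × R3 = (0.01489)² × 20.1 = 0.004455 W

0.00446 W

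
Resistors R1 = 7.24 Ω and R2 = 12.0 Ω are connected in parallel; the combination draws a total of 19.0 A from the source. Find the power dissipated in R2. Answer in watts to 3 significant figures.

613 W

We need the common branch voltage; get it from I_total × R_eq, then P = V²/R for the branch.
1/R_eq = 1/7.24 + 1/12.0 ⇒ R_eq = 4.516 Ω
V = I_total × R_eq = 19.00 × 4.516 = 85.80 V
P_R2 = V² / R2 = (85.80)² / 12.0 = 613.4 W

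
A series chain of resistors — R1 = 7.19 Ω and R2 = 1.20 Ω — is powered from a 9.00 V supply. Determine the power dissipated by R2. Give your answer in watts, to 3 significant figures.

1.38 W

The current is common to all series resistors; compute it, then apply P = I²R for the target.
R_total = 7.19 + 1.20 = 8.390 Ω
I = V / R_total = 9.00 / 8.390 = 1.073 A
P_R2 = I² × R2 = (1.073)² × 1.20 = 1.381 W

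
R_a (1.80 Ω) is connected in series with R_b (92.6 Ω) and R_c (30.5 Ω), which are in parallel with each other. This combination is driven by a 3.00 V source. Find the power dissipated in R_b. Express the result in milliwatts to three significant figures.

83.6 mW

Collapse R_b‖R_c to a single equivalent, reducing the network to two series elements.
R_p = (92.6×30.5)/(92.6+30.5) = 22.94 Ω
R_total = 1.80 + 22.94 = 24.74 Ω
I = V / R_total = 3.00 / 24.74 = 0.1212 A
Voltage across the parallel pair: V_p = I × R_p = 0.1212 × 22.94 = 2.782 V
With V_p across R_b, its power is V_p²/R_b.
P_R_b = (2.782)² / 92.6 = 0.08357 W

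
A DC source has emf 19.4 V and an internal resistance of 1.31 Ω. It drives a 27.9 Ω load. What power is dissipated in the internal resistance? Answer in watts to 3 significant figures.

The internal resistance carries the same current as the load; P_int = I²r.
I = ε / (r + R) = 19.4 / (1.31 + 27.9) = 0.6642 A
P_int = I² r = (0.6642)² × 1.31 = 0.5778 W

0.578 W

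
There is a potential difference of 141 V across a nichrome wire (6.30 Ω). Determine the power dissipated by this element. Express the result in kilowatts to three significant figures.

3.16 kW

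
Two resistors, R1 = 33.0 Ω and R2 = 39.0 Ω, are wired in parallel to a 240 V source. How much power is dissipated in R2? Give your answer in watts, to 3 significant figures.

R2 sits directly across the source, so P = V²/R with V = 240 V.
P_R2 = V² / R2 = (240)² / 39.0 Ω = 1477 W

1480 W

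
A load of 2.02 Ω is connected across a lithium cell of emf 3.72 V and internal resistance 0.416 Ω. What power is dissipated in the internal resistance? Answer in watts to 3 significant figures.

0.970 W

r is in series with the load, so it carries the full circuit current — the loss in it is I²r.
I = ε / (r + R) = 3.72 / (0.416 + 2.02) = 1.527 A
P_int = I² r = (1.527)² × 0.416 = 0.9701 W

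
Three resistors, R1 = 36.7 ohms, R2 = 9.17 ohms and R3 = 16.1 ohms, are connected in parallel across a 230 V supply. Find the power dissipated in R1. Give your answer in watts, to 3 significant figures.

1440 W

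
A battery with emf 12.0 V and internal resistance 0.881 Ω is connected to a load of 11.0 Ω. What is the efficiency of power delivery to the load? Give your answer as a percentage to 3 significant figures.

92.6 %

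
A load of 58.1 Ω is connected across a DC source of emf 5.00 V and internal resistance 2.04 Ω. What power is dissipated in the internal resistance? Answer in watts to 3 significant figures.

r is in series with the load, so it carries the full circuit current — the loss in it is I²r.
I = ε / (r + R) = 5.00 / (2.04 + 58.1) = 0.08314 A
P_int = I² r = (0.08314)² × 2.04 = 0.01410 W

0.0141 W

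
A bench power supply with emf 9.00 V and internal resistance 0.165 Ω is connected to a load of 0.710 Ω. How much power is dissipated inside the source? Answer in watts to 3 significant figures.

17.5 W

Internal loss is I²r, with I set by the total series resistance r+R.
I = ε / (r + R) = 9.00 / (0.165 + 0.710) = 10.29 A
P_int = I² r = (10.29)² × 0.165 = 17.46 W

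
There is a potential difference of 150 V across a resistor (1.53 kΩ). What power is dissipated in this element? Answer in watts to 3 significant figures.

We know the drop across the element and its resistance — P = V²/R, one step.
P = (150 V)² / 1530 Ω = 14.71 W

14.7 W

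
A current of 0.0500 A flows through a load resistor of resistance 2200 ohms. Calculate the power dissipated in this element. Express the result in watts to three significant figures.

Current and resistance are given, so P = I²R is the direct form.
P = (0.05000 A)² × 2200 Ω = 5.500 W

5.50 W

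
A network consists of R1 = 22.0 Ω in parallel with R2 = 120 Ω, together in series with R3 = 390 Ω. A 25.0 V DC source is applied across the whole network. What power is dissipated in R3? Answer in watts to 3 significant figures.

First find R_p for the parallel pair, then treat R_p + R3 as a series loop.
R_p = (22.0×120)/(22.0+120) = 18.59 Ω
R_total = R_p + 390 = 18.59 + 390 = 408.6 Ω
I = V / R_total = 25.0 / 408.6 = 0.06119 A
R3 is the series element, so its power is I²R.
P_R3 = (0.06119)² × 390 = 1.460 W

1.46 W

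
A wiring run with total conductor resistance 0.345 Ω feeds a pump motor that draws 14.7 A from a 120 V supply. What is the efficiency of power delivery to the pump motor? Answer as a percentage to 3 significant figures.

95.8 %

The wiring run carries the full 14.7 A.
P_line = I² R_line = (14.70)² × 0.345 = 74.55 W
P_source = V I = 120 × 14.70 = 1764 W; P_load = 1689 W
η = P_load / P_source = 1689 / 1764 = 0.9577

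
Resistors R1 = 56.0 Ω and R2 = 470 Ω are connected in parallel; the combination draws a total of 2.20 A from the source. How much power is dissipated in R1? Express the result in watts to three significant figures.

216 W

We need the common branch voltage; get it from I_total × R_eq, then P = V²/R for the branch.
1/R_eq = 1/56.0 + 1/470 ⇒ R_eq = 50.04 Ω
V = I_total × R_eq = 2.200 × 50.04 = 110.1 V
P_R1 = V² / R1 = (110.1)² / 56.0 = 216.4 W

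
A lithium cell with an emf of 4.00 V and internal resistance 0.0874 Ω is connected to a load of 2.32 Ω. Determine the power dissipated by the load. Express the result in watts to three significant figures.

6.40 W

The internal resistance and the load are in series, so the same I flows through both; get I from ε/(r+R), then I²R for the load.
I = ε / (r + R) = 4.00 / (0.0874 + 2.32) = 1.662 A
P_load = I² R = (1.662)² × 2.32 = 6.405 W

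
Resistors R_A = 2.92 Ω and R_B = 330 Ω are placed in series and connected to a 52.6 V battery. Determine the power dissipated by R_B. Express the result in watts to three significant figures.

Series elements share the same current, so find I first, then use P = I²R.
R_total = 2.92 + 330 = 332.9 Ω
I = V / R_total = 52.6 / 332.9 = 0.1580 A
P_R_B = I² × R_B = (0.1580)² × 330 = 8.238 W

8.24 W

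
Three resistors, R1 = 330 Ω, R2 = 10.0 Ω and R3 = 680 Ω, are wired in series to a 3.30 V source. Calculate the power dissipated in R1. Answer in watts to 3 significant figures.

Since the resistors are in series they all carry the loop current I = V/R_total; the power in any one is I²R.
R_total = 330 + 10.0 + 680 = 1020 Ω
I = V / R_total = 3.30 / 1020 = 0.003235 A
P_R1 = I² × R1 = (0.003235)² × 330 = 0.003454 W

0.00345 W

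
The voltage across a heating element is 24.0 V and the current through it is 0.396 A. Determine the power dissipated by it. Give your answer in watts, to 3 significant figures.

9.50 W

With V and I both given, power follows immediately from P = V I.
P = 24.0 V × 0.3960 A = 9.504 W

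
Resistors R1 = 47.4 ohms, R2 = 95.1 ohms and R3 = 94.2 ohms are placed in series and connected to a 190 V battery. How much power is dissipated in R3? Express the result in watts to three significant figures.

60.7 W

In a series string the same current flows through every resistor — find that current, then P = I²R for the one we want.
R_total = 47.4 + 95.1 + 94.2 = 236.7 Ω
I = V / R_total = 190 / 236.7 = 0.8027 A
P_R3 = I² × R3 = (0.8027)² × 94.2 = 60.70 W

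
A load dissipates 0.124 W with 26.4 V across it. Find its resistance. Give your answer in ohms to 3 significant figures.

Inverting the appropriate power form: R = V² / P.
R = (26.4)² / 0.124 = 5621 Ω

5620 Ω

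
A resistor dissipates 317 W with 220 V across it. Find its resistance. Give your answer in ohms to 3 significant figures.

153 Ω

The two known quantities fix the third via R = V² / P.
R = (220)² / 317 = 152.7 Ω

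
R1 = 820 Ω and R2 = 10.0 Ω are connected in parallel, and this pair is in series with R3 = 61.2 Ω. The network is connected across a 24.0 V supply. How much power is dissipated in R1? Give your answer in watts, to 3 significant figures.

Combine R1 and R2 into their parallel equivalent first, reducing the network to two series resistors.
R_p = (820×10.0)/(820+10.0) = 9.880 Ω
R_total = R_p + 61.2 = 9.880 + 61.2 = 71.08 Ω
I = V / R_total = 24.0 / 71.08 = 0.3377 A
Voltage across the parallel pair: V_p = I × R_p = 0.3377 × 9.880 = 3.336 V
R1 sits across V_p; its power is V_p²/R.
P_R1 = (3.336)² / 820 = 0.01357 W

0.0136 W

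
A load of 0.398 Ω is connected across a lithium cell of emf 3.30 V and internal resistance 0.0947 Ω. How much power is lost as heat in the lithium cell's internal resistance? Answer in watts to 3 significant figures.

The internal resistance carries the same current as the load; P_int = I²r.
I = ε / (r + R) = 3.30 / (0.0947 + 0.398) = 6.698 A
P_int = I² r = (6.698)² × 0.0947 = 4.248 W

4.25 W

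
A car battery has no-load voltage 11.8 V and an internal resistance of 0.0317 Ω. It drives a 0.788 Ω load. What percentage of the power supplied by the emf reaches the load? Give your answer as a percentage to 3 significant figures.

96.1 %

Both r and R carry the same current, so the power split is just the resistance split: η = R/(R+r).
η = R / (R + r) = 0.788 / (0.788 + 0.0317) = 0.9613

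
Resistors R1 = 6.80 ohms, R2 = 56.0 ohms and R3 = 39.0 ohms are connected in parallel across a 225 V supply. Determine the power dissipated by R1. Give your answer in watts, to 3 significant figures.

R1 sits directly across the source, so P = V²/R with V = 225 V.
P_R1 = V² / R1 = (225)² / 6.80 Ω = 7445 W

7440 W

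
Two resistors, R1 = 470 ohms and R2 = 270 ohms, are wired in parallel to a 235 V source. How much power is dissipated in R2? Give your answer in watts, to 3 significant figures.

R2 sits directly across the source, so P = V²/R with V = 235 V.
P_R2 = V² / R2 = (235)² / 270 Ω = 204.5 W

205 W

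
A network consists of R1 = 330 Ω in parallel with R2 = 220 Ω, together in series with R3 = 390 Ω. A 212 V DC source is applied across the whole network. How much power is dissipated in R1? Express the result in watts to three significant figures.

8.71 W

First find R_p for the parallel pair, then treat R_p + R3 as a series loop.
R_p = (330×220)/(330+220) = 132.0 Ω
R_total = R_p + 390 = 132.0 + 390 = 522.0 Ω
I = V / R_total = 212 / 522.0 = 0.4061 A
Voltage across the parallel pair: V_p = I × R_p = 0.4061 × 132.0 = 53.61 V
R1 sits across V_p; its power is V_p²/R.
P_R1 = (53.61)² / 330 = 8.709 W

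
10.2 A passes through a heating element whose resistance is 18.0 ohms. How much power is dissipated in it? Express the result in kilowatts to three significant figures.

1.87 kW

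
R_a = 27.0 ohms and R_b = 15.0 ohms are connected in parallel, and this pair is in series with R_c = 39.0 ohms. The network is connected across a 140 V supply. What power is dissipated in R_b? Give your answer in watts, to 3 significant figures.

51.3 W

Collapse the R_a‖R_b pair into one equivalent R_p; then R_p and R_c form a series string.
R_p = (27.0×15.0)/(27.0+15.0) = 9.643 Ω
R_total = R_p + 39.0 = 9.643 + 39.0 = 48.64 Ω
I = V / R_total = 140 / 48.64 = 2.878 A
Voltage across the parallel pair: V_p = I × R_p = 2.878 × 9.643 = 27.75 V
R_b has V_p across it, so P = V_p²/R_b.
P_R_b = (27.75)² / 15.0 = 51.35 W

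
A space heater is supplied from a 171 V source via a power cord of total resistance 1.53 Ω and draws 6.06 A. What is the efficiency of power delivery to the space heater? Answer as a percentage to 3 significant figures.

The power cord carries the full 6.06 A.
P_line = I² R_line = (6.060)² × 1.53 = 56.19 W
P_source = V I = 171 × 6.060 = 1036 W; P_load = 980.1 W
η = P_load / P_source = 980.1 / 1036 = 0.9458

94.6 %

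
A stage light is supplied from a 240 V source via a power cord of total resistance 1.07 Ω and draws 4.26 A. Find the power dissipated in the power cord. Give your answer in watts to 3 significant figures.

Line loss is just I²R for the cable — we know both I and R_line directly.
The power cord carries the full 4.26 A.
P_line = I² R_line = (4.260)² × 1.07 = 19.42 W

19.4 W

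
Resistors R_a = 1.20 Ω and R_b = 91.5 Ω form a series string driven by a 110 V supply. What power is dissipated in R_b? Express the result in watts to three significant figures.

129 W

Series elements share the same current, so find I first, then use P = I²R.
R_total = 1.20 + 91.5 = 92.70 Ω
I = V / R_total = 110 / 92.70 = 1.187 A
P_R_b = I² × R_b = (1.187)² × 91.5 = 128.8 W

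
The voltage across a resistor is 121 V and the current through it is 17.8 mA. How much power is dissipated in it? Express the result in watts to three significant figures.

Both the voltage across and the current through the element are known, so P = V I applies directly.
P = 121 V × 0.01780 A = 2.154 W

2.15 W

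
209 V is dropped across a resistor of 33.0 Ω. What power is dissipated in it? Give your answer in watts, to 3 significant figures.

1320 W

V and R are stated; P = V²/R avoids computing the current.
P = (209 V)² / 33.0 Ω = 1324 W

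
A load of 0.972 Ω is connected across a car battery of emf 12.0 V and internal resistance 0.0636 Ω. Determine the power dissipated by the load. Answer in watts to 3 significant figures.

The internal resistance and the load are in series, so the same I flows through both; get I from ε/(r+R), then I²R for the load.
I = ε / (r + R) = 12.0 / (0.0636 + 0.972) = 11.59 A
P_load = I² R = (11.59)² × 0.972 = 130.5 W

131 W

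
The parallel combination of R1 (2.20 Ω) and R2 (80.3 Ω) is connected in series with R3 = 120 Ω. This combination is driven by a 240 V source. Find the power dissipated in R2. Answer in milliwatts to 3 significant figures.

220 mW

First find R_p for the parallel pair, then treat R_p + R3 as a series loop.
R_p = (2.20×80.3)/(2.20+80.3) = 2.141 Ω
R_total = R_p + 120 = 2.141 + 120 = 122.1 Ω
I = V / R_total = 240 / 122.1 = 1.965 A
Voltage across the parallel pair: V_p = I × R_p = 1.965 × 2.141 = 4.208 V
R2 sits across V_p; its power is V_p²/R.
P_R2 = (4.208)² / 80.3 = 0.2205 W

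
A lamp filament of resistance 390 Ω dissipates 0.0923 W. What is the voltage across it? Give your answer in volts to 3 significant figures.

The two known quantities fix the third via V = √(P R).
V = √(0.0923 × 390) = 6.000 V

6.00 V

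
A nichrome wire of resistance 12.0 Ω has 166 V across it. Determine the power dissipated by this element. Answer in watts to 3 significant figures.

2300 W

V and R are stated; P = V²/R avoids computing the current.
P = (166 V)² / 12.0 Ω = 2296 W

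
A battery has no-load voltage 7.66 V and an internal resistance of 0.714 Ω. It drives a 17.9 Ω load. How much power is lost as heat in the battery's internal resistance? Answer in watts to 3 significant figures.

0.121 W

The source's internal resistance is just another series element carrying I; its dissipation is I²r.
I = ε / (r + R) = 7.66 / (0.714 + 17.9) = 0.4115 A
P_int = I² r = (0.4115)² × 0.714 = 0.1209 W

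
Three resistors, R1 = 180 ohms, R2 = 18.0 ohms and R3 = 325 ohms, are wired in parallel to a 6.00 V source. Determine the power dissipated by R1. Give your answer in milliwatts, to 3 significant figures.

The supply voltage appears across each parallel branch — just use P = V²/R1.
P_R1 = V² / R1 = (6.00)² / 180 Ω = 0.2000 W

200 mW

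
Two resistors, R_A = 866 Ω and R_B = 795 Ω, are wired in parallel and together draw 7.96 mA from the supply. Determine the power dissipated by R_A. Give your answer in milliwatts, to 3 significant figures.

12.6 mW

Parallel branches share V, not I — compute V via R_eq, then use V²/R for the target branch.
1/R_eq = 1/866 + 1/795 ⇒ R_eq = 414.5 Ω
V = I_total × R_eq = 0.007960 × 414.5 = 3.299 V
P_R_A = V² / R_A = (3.299)² / 866 = 0.01257 W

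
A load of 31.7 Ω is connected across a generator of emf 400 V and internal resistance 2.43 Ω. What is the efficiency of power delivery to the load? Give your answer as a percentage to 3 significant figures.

Efficiency is P_load / P_total. With a series r and R sharing the same I, P = I²R for each, so η = R/(R+r).
η = R / (R + r) = 31.7 / (31.7 + 2.43) = 0.9288

92.9 %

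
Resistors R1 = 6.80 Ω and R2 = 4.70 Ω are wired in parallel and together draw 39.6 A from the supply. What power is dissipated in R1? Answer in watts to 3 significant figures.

We need the common branch voltage; get it from I_total × R_eq, then P = V²/R for the branch.
1/R_eq = 1/6.80 + 1/4.70 ⇒ R_eq = 2.779 Ω
V = I_total × R_eq = 39.60 × 2.779 = 110.1 V
P_R1 = V² / R1 = (110.1)² / 6.80 = 1781 W

1780 W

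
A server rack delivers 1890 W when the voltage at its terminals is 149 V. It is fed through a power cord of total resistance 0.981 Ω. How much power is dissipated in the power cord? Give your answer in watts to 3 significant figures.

Line loss is just I²R for the cable — we know both I and R_line directly.
I = P / V = 1890 / 149 = 12.68 A through the power cord.
P_line = I² R_line = (12.68)² × 0.981 = 157.8 W

158 W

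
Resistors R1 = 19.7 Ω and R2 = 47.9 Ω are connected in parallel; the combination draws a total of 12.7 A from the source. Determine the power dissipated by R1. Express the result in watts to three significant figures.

Only the total current is stated, so first find the parallel equivalent to get the voltage across the combination.
1/R_eq = 1/19.7 + 1/47.9 ⇒ R_eq = 13.96 Ω
V = I_total × R_eq = 12.70 × 13.96 = 177.3 V
P_R1 = V² / R1 = (177.3)² / 19.7 = 1595 W

1600 W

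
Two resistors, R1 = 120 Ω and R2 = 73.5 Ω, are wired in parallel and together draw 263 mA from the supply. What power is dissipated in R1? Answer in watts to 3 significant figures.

1.20 W

Parallel branches share V, not I — compute V via R_eq, then use V²/R for the target branch.
1/R_eq = 1/120 + 1/73.5 ⇒ R_eq = 45.58 Ω
V = I_total × R_eq = 0.2630 × 45.58 = 11.99 V
P_R1 = V² / R1 = (11.99)² / 120 = 1.198 W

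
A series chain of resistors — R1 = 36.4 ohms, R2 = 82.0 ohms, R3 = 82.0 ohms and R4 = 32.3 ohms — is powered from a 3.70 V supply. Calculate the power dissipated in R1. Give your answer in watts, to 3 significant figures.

The current is common to all series resistors; compute it, then apply P = I²R for the target.
R_total = 36.4 + 82.0 + 82.0 + 32.3 = 232.7 Ω
I = V / R_total = 3.70 / 232.7 = 0.01590 A
P_R1 = I² × R1 = (0.01590)² × 36.4 = 0.009203 W

0.00920 W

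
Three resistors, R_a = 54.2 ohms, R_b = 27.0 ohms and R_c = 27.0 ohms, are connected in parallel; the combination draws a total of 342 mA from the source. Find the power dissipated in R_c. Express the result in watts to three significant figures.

0.506 W

The branches share the same voltage, but only the total current is given — find V from the equivalent resistance first.
1/R_eq = 1/54.2 + 1/27.0 + 1/27.0 ⇒ R_eq = 10.81 Ω
V = I_total × R_eq = 0.3420 × 10.81 = 3.696 V
P_R_c = V² / R_c = (3.696)² / 27.0 = 0.5060 W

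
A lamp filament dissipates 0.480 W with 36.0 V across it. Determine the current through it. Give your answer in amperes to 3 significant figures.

From P = V I = I²R = V²/R, with the two given quantities we get I = P / V.
I = 0.480 / 36.0 = 0.01333 A

0.0133 A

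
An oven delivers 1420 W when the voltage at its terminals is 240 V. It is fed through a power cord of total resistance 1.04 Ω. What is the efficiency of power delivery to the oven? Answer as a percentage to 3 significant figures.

97.5 %

I = P / V = 1420 / 240 = 5.917 A through the power cord.
P_line = I² R_line = (5.917)² × 1.04 = 36.41 W
P_source = P_load + P_line = 1420 + 36.41 = 1456 W
η = P_load / P_source = 1420 / 1456 = 0.9750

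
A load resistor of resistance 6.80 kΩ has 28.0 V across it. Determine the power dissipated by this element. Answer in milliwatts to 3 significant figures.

115 mW

V and R are stated; P = V²/R avoids computing the current.
P = (28.0 V)² / 6800 Ω = 0.1153 W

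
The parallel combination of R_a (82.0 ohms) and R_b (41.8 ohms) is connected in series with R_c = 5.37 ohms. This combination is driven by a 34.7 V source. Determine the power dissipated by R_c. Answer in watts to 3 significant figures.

5.92 W

First find R_p for the parallel pair, then treat R_p + R_c as a series loop.
R_p = (82.0×41.8)/(82.0+41.8) = 27.69 Ω
R_total = R_p + 5.37 = 27.69 + 5.37 = 33.06 Ω
I = V / R_total = 34.7 / 33.06 = 1.050 A
R_c carries the full series current, so P = I²R.
P_R_c = (1.050)² × 5.37 = 5.917 W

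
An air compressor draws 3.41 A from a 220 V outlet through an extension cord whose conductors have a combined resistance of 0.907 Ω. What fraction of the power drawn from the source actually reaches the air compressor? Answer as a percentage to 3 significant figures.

98.6 %

The extension cord carries the full 3.41 A.
P_line = I² R_line = (3.410)² × 0.907 = 10.55 W
P_source = V I = 220 × 3.410 = 750.2 W; P_load = 739.7 W
η = P_load / P_source = 739.7 / 750.2 = 0.9859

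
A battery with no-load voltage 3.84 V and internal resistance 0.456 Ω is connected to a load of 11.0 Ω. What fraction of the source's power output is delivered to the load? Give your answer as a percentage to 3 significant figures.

96.0 %

The source delivers εI, of which I²R reaches the load and I²r is lost; since I is common, η = R/(R+r).
η = R / (R + r) = 11.0 / (11.0 + 0.456) = 0.9602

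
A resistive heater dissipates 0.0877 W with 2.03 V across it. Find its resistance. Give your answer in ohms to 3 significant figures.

47.0 Ω

Inverting the appropriate power form: R = V² / P.
R = (2.03)² / 0.0877 = 46.99 Ω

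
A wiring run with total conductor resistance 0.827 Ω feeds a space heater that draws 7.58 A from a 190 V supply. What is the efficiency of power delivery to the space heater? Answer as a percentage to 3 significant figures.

96.7 %

The wiring run carries the full 7.58 A.
P_line = I² R_line = (7.580)² × 0.827 = 47.52 W
P_source = V I = 190 × 7.580 = 1440 W; P_load = 1393 W
η = P_load / P_source = 1393 / 1440 = 0.9670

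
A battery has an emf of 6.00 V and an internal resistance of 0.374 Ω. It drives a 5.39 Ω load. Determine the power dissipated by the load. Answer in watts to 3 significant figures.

With r and R in series, I = ε/(r+R); the load dissipates I²R.
I = ε / (r + R) = 6.00 / (0.374 + 5.39) = 1.041 A
P_load = I² R = (1.041)² × 5.39 = 5.840 W

5.84 W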